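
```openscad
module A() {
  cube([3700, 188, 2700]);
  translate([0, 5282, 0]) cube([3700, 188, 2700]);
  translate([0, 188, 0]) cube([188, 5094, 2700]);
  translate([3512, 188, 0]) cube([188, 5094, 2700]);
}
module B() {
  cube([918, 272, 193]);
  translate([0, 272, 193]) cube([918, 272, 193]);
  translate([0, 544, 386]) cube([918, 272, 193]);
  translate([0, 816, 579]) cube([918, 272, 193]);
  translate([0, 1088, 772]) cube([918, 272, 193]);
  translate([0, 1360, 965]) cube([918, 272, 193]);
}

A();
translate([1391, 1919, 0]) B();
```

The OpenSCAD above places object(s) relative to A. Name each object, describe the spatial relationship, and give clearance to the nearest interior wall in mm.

A is a house frame. B is a staircase. The staircase sits inside the house frame, centred. The clearance to the nearest interior wall is 1203 mm.

Clearances: x = 1203, y = 1731; minimum 1203 mm.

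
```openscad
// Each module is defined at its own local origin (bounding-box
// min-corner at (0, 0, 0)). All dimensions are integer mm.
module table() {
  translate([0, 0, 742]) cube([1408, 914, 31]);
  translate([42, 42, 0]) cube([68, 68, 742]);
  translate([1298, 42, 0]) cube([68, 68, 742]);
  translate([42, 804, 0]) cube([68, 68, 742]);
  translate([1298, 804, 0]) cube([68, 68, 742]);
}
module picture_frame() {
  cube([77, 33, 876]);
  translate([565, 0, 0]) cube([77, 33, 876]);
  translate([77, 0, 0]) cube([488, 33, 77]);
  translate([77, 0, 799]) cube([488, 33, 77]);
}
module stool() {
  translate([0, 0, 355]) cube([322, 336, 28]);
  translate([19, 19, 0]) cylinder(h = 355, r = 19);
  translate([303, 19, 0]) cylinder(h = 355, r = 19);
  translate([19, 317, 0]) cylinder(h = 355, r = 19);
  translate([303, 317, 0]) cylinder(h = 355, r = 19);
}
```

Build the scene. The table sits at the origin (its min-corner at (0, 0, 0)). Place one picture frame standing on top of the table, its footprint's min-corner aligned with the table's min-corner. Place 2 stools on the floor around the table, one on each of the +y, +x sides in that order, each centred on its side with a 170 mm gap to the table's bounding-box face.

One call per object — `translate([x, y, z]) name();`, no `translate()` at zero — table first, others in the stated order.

table();
translate([0, 0, 773]) picture_frame();
translate([543, 1084, 0]) stool();
translate([1578, 289, 0]) stool();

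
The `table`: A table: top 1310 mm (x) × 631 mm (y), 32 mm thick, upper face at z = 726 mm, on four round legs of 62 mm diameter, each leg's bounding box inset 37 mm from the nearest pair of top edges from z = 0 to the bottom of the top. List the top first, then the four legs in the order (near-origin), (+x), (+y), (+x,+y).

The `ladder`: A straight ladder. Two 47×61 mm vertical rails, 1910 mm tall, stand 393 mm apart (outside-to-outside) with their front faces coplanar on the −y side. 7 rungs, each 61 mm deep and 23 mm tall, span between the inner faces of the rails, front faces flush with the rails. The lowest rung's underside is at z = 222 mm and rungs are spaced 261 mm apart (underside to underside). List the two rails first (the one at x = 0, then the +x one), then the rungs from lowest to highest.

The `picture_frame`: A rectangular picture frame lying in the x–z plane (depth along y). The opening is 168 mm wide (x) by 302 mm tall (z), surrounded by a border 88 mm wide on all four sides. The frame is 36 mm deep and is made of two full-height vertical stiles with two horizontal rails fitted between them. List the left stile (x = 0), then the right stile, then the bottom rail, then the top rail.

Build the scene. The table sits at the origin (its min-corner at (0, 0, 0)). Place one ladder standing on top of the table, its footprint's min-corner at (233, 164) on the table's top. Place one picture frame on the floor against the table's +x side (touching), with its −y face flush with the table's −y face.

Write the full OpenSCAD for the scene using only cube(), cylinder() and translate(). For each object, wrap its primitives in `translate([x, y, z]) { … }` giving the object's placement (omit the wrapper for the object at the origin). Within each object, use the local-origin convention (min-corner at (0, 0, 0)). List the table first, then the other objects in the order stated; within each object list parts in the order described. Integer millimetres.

translate([0, 0, 694]) cube([1310, 631, 32]);
translate([68, 68, 0]) cylinder(h = 694, r = 31);
translate([1242, 68, 0]) cylinder(h = 694, r = 31);
translate([68, 563, 0]) cylinder(h = 694, r = 31);
translate([1242, 563, 0]) cylinder(h = 694, r = 31);
translate([233, 164, 726]) {
  cube([47, 61, 1910]);
  translate([346, 0, 0]) cube([47, 61, 1910]);
  translate([47, 0, 222]) cube([299, 61, 23]);
  translate([47, 0, 483]) cube([299, 61, 23]);
  translate([47, 0, 744]) cube([299, 61, 23]);
  translate([47, 0, 1005]) cube([299, 61, 23]);
  translate([47, 0, 1266]) cube([299, 61, 23]);
  translate([47, 0, 1527]) cube([299, 61, 23]);
  translate([47, 0, 1788]) cube([299, 61, 23]);
}
translate([1310, 0, 0]) {
  cube([88, 36, 478]);
  translate([256, 0, 0]) cube([88, 36, 478]);
  translate([88, 0, 0]) cube([168, 36, 88]);
  translate([88, 0, 390]) cube([168, 36, 88]);
}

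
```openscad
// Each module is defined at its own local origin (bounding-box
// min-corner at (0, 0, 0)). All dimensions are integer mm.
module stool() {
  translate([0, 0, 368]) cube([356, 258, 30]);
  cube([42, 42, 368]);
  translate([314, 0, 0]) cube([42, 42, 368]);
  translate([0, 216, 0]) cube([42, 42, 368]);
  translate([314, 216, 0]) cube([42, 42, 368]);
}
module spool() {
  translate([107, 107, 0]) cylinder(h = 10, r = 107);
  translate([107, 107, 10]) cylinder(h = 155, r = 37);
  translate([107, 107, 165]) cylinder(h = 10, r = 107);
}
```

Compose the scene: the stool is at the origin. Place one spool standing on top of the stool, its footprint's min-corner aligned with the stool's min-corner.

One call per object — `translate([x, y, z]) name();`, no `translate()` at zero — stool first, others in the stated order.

stool();
translate([0, 0, 398]) spool();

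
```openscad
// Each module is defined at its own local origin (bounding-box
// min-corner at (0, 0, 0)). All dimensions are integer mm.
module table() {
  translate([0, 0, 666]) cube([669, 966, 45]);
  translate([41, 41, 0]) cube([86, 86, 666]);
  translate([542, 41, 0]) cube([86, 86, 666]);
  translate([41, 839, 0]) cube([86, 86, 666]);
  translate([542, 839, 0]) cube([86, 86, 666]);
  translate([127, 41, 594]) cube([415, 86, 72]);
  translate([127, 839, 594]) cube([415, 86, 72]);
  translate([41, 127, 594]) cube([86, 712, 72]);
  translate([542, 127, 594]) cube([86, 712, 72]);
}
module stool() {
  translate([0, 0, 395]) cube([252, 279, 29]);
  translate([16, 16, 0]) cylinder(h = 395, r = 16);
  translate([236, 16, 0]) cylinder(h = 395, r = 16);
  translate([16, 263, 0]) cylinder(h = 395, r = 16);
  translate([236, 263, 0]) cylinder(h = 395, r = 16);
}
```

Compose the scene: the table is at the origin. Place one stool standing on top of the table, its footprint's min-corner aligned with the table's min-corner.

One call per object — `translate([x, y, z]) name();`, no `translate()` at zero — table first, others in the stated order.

table();
translate([0, 0, 711]) stool();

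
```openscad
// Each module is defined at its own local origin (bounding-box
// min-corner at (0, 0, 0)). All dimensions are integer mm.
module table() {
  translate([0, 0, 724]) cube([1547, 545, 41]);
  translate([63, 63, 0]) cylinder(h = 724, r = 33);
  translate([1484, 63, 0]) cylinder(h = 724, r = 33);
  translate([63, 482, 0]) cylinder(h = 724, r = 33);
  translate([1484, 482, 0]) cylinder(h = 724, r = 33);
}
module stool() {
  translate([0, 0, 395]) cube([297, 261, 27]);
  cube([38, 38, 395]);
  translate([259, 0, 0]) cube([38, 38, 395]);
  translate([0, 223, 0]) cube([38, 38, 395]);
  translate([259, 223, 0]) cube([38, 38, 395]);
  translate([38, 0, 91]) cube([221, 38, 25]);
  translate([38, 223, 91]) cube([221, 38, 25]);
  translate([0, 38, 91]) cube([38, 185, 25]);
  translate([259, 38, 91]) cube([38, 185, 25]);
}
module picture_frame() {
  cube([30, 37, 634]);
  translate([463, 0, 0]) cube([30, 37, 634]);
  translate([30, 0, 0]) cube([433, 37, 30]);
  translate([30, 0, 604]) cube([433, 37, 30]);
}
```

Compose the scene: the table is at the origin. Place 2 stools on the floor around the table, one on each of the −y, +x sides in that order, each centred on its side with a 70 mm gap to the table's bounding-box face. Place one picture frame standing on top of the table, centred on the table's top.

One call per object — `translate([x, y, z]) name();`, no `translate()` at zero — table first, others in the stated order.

table();
translate([625, -331, 0]) stool();
translate([1617, 142, 0]) stool();
translate([527, 254, 765]) picture_frame();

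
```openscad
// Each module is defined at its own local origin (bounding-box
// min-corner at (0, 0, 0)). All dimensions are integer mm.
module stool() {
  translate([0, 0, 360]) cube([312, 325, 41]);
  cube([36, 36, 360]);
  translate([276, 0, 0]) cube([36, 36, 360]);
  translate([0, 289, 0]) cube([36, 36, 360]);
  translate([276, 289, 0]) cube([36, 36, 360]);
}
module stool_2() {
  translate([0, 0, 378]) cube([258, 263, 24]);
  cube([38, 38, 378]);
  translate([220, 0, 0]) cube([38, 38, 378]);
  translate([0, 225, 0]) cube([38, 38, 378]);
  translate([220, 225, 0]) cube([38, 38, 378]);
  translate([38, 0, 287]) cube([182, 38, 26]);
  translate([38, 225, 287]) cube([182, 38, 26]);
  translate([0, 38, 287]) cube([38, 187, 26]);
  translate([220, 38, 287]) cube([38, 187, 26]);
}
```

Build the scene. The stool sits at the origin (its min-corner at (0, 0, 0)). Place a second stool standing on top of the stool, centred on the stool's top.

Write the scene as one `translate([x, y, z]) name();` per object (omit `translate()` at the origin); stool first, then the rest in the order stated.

stool();
translate([27, 31, 401]) stool_2();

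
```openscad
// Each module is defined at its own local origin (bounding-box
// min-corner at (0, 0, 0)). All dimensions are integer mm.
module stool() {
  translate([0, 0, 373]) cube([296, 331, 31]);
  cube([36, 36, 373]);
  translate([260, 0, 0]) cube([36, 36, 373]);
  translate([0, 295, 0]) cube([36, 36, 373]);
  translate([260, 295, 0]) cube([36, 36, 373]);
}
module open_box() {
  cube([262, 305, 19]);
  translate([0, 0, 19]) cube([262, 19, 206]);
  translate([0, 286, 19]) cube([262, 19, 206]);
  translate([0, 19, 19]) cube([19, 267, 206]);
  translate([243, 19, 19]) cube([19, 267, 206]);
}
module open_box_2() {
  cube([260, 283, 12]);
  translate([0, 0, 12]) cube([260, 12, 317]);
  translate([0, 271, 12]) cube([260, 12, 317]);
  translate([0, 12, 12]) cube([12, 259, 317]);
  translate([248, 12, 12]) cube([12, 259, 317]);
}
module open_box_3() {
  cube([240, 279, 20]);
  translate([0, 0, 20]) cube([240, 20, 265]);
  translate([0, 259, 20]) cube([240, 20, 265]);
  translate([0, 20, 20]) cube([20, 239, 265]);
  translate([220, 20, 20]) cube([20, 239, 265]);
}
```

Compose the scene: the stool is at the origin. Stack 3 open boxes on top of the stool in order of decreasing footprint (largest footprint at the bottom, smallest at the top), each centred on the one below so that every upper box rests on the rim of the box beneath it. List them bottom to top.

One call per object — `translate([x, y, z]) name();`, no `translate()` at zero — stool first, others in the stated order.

stool();
translate([17, 13, 404]) open_box();
translate([18, 24, 629]) open_box_2();
translate([28, 26, 958]) open_box_3();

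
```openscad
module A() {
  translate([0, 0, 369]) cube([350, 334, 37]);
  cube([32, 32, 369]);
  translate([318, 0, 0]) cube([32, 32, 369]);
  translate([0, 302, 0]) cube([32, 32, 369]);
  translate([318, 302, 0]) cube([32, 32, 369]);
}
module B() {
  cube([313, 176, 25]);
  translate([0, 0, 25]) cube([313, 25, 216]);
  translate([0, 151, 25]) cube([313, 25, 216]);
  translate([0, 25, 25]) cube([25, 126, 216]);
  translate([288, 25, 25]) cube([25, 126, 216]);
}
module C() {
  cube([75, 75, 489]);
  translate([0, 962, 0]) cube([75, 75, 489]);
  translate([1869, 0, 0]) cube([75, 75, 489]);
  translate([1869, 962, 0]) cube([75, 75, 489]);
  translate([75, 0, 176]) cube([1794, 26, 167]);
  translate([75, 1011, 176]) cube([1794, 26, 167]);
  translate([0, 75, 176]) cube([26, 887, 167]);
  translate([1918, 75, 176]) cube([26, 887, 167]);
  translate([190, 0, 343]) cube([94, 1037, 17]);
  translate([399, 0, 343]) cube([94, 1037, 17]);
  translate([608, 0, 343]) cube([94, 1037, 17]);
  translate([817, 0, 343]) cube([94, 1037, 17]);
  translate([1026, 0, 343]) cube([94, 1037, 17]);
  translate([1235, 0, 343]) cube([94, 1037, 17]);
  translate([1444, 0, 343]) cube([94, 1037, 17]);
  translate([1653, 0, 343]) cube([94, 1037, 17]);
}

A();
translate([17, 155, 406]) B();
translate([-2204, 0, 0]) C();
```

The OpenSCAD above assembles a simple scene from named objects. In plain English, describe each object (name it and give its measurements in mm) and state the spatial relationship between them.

A is a four-legged stool. The seat is 350×334 mm, 37 mm thick, top at z = 406 mm. It stands on four square legs, each 32×32 mm in cross-section, from z = 0 to the seat underside, each flush with a corner of the seat.

B is an open-topped rectangular box: outside dimensions 313×176×241 mm, with a uniform wall and base thickness of 25 mm. The base is a full 313×176 slab on the floor; four walls sit on top of the base. The front and back walls (the −y and +y sides) span the full width; the two side walls fit between them.

C is a bed frame 1944 mm long (x) by 1037 mm wide (y). Four 75×75 mm corner posts, 489 mm tall, at the corners of the footprint. Four rails of 26 mm thickness and 167 mm height run between adjacent posts with their undersides at z = 176 mm, their outer faces flush with the outside of the frame (the two x-running rails run between the posts' inner faces; the two y-running rails run between the posts' inner faces). 8 slats, each 94 mm wide (x) and 17 mm thick, lie across the top of the two x-running rails, running the full 1037 mm width of the frame in y; the slats are evenly spaced along x between the inner faces of the end posts with equal gaps (rounded down to the nearest mm) at the −x end and between each pair — any rounding remainder accumulates at the +x end.

The open box is on top of the stool. The bed frame is on the floor beside the stool on its −x side.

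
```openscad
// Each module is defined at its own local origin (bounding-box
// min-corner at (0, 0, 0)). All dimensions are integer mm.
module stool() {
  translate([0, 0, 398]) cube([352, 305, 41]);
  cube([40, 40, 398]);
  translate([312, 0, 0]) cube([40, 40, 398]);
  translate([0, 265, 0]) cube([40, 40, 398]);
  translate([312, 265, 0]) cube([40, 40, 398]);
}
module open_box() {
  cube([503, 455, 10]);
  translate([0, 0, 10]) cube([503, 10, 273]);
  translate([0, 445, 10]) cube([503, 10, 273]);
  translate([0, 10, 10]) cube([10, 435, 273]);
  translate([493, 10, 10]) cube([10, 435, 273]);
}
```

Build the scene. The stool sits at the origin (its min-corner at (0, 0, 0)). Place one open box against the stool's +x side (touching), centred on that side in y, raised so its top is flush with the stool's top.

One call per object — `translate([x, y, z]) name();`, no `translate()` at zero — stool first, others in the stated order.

stool();
translate([352, -75, 156]) open_box();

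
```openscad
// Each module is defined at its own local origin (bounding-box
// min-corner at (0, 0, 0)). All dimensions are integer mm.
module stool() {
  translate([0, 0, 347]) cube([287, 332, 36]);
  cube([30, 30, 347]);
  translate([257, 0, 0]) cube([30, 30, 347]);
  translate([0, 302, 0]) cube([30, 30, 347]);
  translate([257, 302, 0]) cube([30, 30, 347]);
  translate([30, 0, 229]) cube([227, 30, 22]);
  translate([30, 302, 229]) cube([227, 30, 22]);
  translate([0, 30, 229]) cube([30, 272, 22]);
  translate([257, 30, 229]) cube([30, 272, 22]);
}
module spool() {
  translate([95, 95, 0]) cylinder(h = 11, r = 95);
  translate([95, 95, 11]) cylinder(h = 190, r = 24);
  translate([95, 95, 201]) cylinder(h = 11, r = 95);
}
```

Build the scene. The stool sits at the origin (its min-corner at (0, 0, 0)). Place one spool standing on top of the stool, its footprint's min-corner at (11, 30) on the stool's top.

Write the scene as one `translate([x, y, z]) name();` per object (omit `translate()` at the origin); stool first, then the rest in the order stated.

stool();
translate([11, 30, 383]) spool();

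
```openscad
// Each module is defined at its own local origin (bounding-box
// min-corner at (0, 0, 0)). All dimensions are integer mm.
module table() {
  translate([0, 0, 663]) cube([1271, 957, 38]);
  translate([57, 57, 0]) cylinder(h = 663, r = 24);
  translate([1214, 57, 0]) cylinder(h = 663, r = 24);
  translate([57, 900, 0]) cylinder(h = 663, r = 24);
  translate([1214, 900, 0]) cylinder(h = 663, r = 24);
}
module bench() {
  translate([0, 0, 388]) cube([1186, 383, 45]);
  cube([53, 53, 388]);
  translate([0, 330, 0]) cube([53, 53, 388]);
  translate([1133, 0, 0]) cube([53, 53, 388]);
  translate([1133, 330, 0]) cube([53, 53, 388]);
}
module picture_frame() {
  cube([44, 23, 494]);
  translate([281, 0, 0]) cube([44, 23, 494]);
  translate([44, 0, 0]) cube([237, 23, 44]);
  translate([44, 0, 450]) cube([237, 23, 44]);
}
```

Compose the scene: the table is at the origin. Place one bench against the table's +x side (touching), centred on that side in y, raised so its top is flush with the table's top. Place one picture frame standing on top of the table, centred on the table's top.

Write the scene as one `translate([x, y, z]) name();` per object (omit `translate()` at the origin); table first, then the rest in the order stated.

table();
translate([1271, 287, 268]) bench();
translate([473, 467, 701]) picture_frame();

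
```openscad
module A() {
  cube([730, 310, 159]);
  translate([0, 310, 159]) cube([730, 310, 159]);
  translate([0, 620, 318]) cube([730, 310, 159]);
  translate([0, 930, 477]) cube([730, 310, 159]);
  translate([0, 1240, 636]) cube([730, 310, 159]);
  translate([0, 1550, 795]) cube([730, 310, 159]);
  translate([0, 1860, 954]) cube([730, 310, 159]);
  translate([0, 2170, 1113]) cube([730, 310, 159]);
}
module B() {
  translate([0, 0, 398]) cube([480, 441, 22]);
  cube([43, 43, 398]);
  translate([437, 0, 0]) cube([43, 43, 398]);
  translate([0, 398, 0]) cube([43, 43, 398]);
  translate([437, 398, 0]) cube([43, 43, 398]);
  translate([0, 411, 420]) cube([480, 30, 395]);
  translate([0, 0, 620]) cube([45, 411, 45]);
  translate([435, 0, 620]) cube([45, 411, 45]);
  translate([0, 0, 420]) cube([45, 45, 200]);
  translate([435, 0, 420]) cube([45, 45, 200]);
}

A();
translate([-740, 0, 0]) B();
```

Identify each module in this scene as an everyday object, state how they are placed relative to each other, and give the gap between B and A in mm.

The chair's nearest face is 260 mm from the staircase's −x face.

A is a staircase. B is a chair. The chair is on the floor beside the staircase on its −x side. The gap between the chair and the staircase is 260 mm.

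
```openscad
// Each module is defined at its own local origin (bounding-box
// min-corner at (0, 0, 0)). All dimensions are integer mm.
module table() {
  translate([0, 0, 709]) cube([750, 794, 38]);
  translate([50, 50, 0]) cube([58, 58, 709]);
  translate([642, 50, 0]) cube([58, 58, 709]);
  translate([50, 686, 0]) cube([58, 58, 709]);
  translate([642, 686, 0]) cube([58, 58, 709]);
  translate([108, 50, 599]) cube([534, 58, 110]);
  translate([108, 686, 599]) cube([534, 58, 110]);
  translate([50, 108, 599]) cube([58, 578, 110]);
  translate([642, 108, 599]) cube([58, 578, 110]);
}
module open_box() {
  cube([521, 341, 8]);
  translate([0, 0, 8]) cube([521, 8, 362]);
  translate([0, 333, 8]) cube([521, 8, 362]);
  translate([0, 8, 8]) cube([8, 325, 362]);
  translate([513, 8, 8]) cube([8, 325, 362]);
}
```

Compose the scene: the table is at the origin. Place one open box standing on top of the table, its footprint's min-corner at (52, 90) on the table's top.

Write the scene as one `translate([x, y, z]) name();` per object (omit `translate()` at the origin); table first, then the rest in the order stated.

table();
translate([52, 90, 747]) open_box();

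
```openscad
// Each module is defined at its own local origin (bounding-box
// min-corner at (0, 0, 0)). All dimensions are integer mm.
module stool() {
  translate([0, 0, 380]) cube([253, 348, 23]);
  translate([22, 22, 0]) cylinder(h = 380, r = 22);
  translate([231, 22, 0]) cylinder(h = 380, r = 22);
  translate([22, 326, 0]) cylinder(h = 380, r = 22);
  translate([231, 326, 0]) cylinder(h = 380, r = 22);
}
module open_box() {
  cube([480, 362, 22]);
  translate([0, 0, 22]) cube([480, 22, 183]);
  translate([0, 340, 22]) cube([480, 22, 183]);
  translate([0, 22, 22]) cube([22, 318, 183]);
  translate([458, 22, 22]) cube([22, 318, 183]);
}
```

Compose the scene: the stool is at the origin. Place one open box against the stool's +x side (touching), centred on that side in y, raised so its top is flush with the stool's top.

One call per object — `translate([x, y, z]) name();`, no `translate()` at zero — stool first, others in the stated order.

stool();
translate([253, -7, 198]) open_box();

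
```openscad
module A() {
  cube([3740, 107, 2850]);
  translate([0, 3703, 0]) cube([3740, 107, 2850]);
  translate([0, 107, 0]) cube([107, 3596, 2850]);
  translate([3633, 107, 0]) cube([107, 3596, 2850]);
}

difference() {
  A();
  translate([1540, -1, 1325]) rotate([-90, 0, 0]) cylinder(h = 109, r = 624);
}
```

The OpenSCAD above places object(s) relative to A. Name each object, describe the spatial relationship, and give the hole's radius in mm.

A is a house frame. The house frame has a circular hole through its front wall. The hole's radius is 624 mm.

The subtracted cylinder has r = 624 mm.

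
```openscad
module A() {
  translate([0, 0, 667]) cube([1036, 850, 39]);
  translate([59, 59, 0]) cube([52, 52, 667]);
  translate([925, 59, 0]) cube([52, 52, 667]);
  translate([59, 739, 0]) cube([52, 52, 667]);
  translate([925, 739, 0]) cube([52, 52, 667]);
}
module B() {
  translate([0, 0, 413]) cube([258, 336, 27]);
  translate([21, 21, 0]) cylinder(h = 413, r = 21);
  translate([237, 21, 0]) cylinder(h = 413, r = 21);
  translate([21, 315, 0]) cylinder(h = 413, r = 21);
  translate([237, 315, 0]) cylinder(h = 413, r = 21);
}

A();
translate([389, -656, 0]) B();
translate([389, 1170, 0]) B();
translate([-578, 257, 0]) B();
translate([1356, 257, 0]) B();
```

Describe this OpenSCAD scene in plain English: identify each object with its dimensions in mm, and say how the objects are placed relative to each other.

A is a rectangular dining table. The top is 1036×850×39 mm with its upper surface at z = 706 mm. It stands on four 52×52 mm square legs, each inset 59 mm from the nearest pair of top edges, running from the floor to the underside of the top.

B is a four-legged stool. The seat is a 258×336×27 mm slab whose top surface is at z = 440 mm; four round legs, each 42 mm in diameter, run from the floor (z = 0) to the underside of the seat, each leg's axis is inset half a diameter from the nearest pair of seat edges (so the leg's bounding box is flush with the corner).

Four stools sit around the table at the −y, +y, −x, +x sides.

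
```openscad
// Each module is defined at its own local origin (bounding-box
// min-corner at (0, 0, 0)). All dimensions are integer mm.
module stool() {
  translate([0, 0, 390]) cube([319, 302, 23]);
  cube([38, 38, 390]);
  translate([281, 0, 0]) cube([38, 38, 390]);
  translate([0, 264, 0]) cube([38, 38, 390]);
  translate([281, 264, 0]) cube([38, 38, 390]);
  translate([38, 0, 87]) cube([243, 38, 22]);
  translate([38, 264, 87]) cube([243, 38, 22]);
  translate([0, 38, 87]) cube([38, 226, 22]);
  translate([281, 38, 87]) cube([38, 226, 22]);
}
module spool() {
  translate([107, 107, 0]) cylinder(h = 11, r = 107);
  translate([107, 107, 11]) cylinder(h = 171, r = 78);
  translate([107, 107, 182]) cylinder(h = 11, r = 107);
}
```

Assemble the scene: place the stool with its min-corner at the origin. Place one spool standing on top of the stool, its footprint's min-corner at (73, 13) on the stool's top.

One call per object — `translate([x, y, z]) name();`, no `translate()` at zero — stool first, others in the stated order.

stool();
translate([73, 13, 413]) spool();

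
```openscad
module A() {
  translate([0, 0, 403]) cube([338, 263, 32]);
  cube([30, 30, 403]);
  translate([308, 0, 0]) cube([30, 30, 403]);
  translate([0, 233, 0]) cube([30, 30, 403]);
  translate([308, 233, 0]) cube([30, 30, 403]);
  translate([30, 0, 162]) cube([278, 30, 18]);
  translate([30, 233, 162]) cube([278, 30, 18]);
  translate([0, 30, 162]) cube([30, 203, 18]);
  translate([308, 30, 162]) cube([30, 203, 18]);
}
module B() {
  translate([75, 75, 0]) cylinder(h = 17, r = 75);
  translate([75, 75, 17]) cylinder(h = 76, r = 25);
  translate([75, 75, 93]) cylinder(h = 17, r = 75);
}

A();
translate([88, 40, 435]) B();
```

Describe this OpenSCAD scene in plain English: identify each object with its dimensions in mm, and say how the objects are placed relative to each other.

A is a four-legged stool. The seat is 338×263 mm, 32 mm thick, top at z = 435 mm. It stands on four square legs, each 30×30 mm in cross-section, from z = 0 to the seat underside, each flush with a corner of the seat. Four stretchers, 30 mm wide and 18 mm tall, connect adjacent legs with their undersides at z = 162 mm, each running between the inner faces of the legs it joins and aligned with the legs' outer faces on the other axis.

B is a spool: two coaxial disc flanges of radius 75 mm and thickness 17 mm, joined by a core cylinder of radius 25 mm and height 76 mm. The lower flange rests on z = 0 and the three cylinders share a vertical axis.

The spool is on top of the stool.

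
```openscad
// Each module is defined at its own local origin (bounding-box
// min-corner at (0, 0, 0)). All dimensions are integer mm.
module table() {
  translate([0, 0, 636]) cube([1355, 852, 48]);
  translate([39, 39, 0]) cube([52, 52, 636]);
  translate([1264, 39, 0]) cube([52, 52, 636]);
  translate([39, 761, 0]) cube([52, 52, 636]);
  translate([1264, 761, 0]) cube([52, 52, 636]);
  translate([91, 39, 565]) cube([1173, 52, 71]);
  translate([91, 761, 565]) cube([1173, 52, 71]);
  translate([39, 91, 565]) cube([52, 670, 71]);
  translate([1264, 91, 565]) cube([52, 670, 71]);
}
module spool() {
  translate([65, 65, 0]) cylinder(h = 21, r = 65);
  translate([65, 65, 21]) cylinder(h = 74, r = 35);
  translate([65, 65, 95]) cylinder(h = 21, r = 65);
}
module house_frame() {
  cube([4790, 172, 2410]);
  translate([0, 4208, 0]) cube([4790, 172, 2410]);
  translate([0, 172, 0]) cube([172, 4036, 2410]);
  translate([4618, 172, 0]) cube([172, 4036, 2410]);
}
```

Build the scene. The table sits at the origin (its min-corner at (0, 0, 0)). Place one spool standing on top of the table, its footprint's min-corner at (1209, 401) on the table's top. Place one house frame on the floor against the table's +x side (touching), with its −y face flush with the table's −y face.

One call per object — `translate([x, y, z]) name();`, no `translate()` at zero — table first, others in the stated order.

table();
translate([1209, 401, 684]) spool();
translate([1355, 0, 0]) house_frame();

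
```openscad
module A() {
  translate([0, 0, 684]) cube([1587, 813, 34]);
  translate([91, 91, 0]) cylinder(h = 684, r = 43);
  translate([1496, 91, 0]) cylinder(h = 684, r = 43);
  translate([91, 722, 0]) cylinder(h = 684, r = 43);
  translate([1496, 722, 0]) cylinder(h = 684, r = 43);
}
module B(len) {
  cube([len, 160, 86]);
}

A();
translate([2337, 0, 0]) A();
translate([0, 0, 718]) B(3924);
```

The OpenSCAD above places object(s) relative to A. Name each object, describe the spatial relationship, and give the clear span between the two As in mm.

Second table starts at x = 2337; first ends at x = 1587; clear span = 2337 − 1587 = 750 mm.

A is a table. B is a beam. A beam spans the tops of two tables. The clear span between the two tables is 750 mm.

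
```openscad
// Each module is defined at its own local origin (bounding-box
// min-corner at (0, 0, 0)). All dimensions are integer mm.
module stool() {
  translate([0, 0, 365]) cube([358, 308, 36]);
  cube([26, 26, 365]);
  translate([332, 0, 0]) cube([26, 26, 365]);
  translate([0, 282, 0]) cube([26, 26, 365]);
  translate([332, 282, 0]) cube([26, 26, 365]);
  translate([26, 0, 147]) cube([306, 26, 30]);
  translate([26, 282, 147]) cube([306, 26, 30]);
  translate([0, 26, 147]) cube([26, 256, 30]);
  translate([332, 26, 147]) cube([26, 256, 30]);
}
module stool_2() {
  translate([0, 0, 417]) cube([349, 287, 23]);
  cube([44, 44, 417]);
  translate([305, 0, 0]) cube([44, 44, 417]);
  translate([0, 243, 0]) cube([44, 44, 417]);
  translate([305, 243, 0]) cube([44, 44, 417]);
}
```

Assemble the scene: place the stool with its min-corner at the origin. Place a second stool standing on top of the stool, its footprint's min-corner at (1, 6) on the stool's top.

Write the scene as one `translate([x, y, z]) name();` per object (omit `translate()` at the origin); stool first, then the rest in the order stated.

stool();
translate([1, 6, 401]) stool_2();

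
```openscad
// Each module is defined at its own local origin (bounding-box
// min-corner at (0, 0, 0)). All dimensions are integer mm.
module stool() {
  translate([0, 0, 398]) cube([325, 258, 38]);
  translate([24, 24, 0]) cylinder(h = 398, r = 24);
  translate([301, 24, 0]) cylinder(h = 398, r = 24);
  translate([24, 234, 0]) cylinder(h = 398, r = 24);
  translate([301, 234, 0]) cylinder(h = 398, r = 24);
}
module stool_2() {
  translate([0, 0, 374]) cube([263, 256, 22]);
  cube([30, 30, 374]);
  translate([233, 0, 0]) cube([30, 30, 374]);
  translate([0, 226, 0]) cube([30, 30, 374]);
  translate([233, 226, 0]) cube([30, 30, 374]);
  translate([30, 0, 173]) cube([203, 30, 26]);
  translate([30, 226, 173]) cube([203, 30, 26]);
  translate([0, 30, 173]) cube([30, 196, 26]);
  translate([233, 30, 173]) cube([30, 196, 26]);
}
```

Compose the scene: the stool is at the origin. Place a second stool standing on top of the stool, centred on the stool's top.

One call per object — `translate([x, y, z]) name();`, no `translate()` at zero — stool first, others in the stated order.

stool();
translate([31, 1, 436]) stool_2();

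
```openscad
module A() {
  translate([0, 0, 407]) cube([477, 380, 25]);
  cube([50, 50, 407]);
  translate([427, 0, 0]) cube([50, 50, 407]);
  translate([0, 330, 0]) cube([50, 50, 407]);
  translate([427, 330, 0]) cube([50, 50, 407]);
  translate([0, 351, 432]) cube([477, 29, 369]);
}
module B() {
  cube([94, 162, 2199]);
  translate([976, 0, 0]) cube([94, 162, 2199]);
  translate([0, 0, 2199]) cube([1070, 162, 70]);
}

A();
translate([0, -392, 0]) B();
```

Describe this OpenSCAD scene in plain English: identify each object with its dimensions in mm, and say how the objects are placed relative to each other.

A is a chair. The seat is a 477×380×25 mm slab with its top at z = 432 mm, on four 50×50 mm corner legs (flush with the seat edges, standing on z = 0). A flat backrest 29 mm thick, 369 mm tall, spans the full seat width and rises from the seat top along its +y edge, rear face flush with the rear of the seat.

B is a door frame. The clear opening is 882 mm wide and 2199 mm high. Two 94 mm wide jambs, 162 mm deep, stand either side of the opening from the floor to the top of the opening. A 70 mm thick head sits across the top of both jambs, spanning the full outside width of the frame.

The door frame is on the floor beside the chair on its −y side.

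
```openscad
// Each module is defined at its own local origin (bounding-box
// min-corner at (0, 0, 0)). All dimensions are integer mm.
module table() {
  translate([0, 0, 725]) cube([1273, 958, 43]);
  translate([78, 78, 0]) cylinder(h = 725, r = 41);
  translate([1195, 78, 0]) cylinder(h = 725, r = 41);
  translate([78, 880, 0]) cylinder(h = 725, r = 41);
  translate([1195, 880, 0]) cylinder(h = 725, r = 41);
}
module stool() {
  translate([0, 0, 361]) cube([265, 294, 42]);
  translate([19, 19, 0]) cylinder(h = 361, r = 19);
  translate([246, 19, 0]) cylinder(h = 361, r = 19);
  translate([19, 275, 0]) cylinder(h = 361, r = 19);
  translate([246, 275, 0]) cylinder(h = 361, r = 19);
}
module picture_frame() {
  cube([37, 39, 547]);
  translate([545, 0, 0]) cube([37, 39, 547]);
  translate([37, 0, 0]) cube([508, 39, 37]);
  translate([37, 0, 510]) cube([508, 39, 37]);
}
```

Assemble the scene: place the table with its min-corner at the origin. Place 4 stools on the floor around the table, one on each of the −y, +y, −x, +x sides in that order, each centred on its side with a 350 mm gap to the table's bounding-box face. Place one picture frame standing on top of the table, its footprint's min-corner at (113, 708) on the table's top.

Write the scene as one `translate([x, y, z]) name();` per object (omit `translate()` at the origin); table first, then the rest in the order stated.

table();
translate([504, -644, 0]) stool();
translate([504, 1308, 0]) stool();
translate([-615, 332, 0]) stool();
translate([1623, 332, 0]) stool();
translate([113, 708, 768]) picture_frame();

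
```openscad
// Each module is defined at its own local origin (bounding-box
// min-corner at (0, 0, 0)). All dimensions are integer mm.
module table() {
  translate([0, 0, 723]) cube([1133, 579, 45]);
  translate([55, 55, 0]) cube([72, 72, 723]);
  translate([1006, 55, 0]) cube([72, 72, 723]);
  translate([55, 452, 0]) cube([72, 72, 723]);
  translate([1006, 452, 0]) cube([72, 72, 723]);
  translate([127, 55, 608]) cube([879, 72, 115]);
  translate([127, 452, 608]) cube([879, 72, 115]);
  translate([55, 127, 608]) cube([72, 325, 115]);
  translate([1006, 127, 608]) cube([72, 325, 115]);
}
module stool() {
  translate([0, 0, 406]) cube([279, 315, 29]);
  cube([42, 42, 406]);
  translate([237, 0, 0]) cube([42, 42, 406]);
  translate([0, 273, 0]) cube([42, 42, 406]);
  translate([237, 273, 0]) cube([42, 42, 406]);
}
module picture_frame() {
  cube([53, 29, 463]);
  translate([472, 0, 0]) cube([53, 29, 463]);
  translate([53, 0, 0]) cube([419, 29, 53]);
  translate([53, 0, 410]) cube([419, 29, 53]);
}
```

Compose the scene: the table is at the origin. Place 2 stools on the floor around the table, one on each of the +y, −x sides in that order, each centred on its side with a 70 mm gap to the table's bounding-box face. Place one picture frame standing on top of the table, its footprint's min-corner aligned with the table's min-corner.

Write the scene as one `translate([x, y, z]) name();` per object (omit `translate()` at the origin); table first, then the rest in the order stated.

table();
translate([427, 649, 0]) stool();
translate([-349, 132, 0]) stool();
translate([0, 0, 768]) picture_frame();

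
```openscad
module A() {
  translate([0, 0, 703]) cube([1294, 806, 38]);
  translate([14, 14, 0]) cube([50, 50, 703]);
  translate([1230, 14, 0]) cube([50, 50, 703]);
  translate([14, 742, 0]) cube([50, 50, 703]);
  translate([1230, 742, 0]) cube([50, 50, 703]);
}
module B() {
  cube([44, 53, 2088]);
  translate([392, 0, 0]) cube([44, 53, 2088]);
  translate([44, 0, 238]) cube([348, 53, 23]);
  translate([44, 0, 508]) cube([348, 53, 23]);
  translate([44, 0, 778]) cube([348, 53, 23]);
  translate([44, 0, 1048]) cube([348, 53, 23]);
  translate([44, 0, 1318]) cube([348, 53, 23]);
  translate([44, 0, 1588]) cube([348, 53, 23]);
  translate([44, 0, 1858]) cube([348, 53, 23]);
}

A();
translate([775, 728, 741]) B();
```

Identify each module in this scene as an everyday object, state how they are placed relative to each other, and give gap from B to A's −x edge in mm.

The ladder's min-x is at 775; the table's min-x is 0; gap = 775 mm.

A is a table. B is a ladder. The ladder is on top of the table. The gap from the ladder to the table's −x edge is 775 mm.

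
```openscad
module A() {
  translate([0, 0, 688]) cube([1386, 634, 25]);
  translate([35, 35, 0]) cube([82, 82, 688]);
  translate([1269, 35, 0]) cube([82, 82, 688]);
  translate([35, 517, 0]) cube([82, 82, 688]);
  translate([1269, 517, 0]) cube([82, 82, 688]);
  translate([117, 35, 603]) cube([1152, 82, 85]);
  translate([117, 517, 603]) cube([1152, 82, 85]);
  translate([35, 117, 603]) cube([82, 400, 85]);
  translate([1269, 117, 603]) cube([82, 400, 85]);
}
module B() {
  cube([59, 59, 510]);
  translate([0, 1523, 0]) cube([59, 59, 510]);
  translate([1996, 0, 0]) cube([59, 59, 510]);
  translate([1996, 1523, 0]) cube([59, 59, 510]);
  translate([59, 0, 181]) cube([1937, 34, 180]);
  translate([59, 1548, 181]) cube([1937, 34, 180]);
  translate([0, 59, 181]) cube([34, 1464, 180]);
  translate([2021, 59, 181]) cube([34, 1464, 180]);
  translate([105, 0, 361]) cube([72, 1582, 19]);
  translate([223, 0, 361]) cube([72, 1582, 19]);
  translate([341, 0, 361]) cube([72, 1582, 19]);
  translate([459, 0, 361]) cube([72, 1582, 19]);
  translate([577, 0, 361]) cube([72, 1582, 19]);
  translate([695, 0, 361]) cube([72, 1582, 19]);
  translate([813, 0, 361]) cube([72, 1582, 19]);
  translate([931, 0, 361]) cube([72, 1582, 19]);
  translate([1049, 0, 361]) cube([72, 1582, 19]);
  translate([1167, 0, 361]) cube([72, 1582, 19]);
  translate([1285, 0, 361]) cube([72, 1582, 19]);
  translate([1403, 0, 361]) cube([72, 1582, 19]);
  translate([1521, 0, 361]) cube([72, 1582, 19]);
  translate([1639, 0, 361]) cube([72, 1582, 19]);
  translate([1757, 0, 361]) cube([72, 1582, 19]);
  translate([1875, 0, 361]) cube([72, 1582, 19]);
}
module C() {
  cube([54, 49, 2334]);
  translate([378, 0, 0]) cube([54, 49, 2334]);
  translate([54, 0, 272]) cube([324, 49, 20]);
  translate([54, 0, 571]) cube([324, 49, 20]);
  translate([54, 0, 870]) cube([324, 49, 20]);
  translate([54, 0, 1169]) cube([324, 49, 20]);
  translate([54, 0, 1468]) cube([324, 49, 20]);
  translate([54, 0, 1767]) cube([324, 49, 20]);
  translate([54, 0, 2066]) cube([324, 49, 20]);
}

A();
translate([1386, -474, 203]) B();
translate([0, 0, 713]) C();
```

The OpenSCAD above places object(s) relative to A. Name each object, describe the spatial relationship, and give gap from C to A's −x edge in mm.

A is a table. B is a bed frame. C is a ladder. The bed frame is beside the table with their tops flush at z = 713. The ladder is on top of the table. The gap from the ladder to the table's −x edge is 0 mm.

The ladder's min-x is at 0; the table's min-x is 0; gap = 0 mm.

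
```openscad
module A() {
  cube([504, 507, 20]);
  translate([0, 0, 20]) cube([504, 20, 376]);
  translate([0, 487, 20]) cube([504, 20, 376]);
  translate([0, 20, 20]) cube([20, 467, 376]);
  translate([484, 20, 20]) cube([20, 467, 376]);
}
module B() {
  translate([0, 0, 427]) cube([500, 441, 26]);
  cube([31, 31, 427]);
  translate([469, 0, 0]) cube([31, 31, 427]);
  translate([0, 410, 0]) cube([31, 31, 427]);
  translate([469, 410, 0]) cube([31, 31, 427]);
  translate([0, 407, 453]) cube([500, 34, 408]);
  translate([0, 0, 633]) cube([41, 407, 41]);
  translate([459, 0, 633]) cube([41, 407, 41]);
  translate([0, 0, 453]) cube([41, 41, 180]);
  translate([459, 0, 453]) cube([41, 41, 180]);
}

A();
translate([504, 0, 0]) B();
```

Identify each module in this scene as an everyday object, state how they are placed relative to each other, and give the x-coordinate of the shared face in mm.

The open box's +x face and the chair's −x face are both at x = 504 mm.

A is an open box. B is a chair. The chair is against the open box's +x side, with their −y faces flush. The x-coordinate of the shared face is 504 mm.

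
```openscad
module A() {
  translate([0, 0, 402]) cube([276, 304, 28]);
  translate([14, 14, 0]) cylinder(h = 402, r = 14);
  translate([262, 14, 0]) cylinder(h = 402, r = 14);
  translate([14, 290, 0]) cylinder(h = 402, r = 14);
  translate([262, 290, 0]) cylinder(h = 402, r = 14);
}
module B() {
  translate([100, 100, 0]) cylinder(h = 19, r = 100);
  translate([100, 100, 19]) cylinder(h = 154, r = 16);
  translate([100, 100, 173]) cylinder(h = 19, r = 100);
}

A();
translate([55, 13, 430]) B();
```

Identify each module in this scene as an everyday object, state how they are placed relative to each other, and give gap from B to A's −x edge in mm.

The spool's min-x is at 55; the stool's min-x is 0; gap = 55 mm.

A is a stool. B is a spool. The spool is on top of the stool. The gap from the spool to the stool's −x edge is 55 mm.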